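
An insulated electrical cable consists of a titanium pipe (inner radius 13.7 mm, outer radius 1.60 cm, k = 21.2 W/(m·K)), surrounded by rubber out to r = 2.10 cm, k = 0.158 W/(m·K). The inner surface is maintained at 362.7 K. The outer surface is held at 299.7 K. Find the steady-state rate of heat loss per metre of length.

Series thermal resistances, inner to outer:
  R'_titanium = ln(0.0160/0.0137)/(2πk) = 0.1552/(2π·21.2) = 0.001165 m·K/W
  R'_rubber = ln(0.0210/0.0160)/(2πk) = 0.2719/(2π·0.158) = 0.2739 m·K/W
ΣR = 0.001165 + 0.2739 = 0.2751 m·K/W
Q' = ΔT/ΣR = (362.7 K − 299.7 K)/0.2751 = 229 W/m

Q' = 229 W/m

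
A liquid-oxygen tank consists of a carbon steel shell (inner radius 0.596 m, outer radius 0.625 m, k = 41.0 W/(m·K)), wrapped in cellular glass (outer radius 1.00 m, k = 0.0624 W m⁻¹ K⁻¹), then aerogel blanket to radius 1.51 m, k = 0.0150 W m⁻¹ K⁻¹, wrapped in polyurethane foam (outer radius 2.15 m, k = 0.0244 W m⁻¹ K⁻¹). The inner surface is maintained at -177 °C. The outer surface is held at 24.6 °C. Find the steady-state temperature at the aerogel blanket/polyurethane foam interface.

T = -15.9 °C

Treat each layer as a resistance in series:
  R_carbon steel = (1/0.596 − 1/0.625)/(4πk) = 0.07785/(4π·41.0) = 1.511×10^-4 K/W
  R_cellular glass = (1/0.625 − 1/1.00)/(4πk) = 0.6000/(4π·0.0624) = 0.7652 K/W
  R_aerogel blanket = (1/1.00 − 1/1.51)/(4πk) = 0.3377/(4π·0.0150) = 1.792 K/W
  R_polyurethane foam = (1/1.51 − 1/2.15)/(4πk) = 0.1971/(4π·0.0244) = 0.6429 K/W
ΣR = 1.511×10^-4 + 0.7652 + 1.792 + 0.6429 = 3.200 K/W
Q = ΔT/ΣR = (-177 °C − 24.6 °C)/3.200 = -63.00 W
From the inner boundary to the aerogel blanket/polyurethane foam interface, ΣR_partial = 2.557 K/W.
T_interface = T_in − Q·ΣR_partial = -177 °C − (-63.00)(2.557) = -15.9 °C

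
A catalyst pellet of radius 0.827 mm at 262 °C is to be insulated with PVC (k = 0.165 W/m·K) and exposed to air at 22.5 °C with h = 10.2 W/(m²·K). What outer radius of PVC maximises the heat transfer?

For a sphere, r_cr = 2k_ins/h = 2·0.165/10.2 = 0.0324 m = 3.24 cm

r_cr = 3.24 cm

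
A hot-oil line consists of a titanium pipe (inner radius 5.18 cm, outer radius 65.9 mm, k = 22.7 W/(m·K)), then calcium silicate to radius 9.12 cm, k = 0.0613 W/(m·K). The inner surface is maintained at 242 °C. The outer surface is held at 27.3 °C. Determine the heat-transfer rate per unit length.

Q' = 254 W/m

Series thermal resistances, inner to outer:
  R'_titanium = ln(0.0659/0.0518)/(2πk) = 0.2407/(2π·22.7) = 0.001688 m·K/W
  R'_calcium silicate = ln(0.0912/0.0659)/(2πk) = 0.3249/(2π·0.0613) = 0.8436 m·K/W
ΣR = 0.001688 + 0.8436 = 0.8453 m·K/W
Q' = ΔT/ΣR = (242 °C − 27.3 °C)/0.8453 = 254 W/m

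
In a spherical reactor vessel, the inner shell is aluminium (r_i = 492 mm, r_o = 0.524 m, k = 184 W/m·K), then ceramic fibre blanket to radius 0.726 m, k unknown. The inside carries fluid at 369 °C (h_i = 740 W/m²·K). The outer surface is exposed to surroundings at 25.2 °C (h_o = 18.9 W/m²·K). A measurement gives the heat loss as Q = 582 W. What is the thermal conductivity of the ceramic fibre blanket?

ΣR = ΔT/Q = |369 − 25.2|/582 = 0.5907 K/W
Known resistances:
  R_conv,in = 1/(4πr²h) = 1/(4π·0.492²·740) = 4.443×10^-4 K/W
  R_aluminium = (1/0.492 − 1/0.524)/(4πk) = 0.1241/(4π·184) = 5.368×10^-5 K/W
  R_conv,out = 1/(4πr²h) = 1/(4π·0.726²·18.9) = 0.007988 K/W
R_ceramic fibre blanket = ΣR − ΣR_known = 0.5907 − 0.008486 = 0.5822 K/W
(1/r₁−1/r₂)/(4πk) = 0.5822 ⇒ k = 0.5310/(4π·0.5822) = 0.0726 W/m·K

k = 0.0726 W/m·K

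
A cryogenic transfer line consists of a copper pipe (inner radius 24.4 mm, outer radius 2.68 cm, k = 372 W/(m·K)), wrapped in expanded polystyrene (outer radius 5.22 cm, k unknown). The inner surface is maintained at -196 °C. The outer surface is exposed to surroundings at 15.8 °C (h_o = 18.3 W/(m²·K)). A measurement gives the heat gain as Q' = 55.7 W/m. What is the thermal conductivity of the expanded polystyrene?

k = 0.0292 W/m·K

ΣR = ΔT/Q' = |-196 − 15.8|/55.7 = 3.803 m·K/W
Known resistances:
  R'_copper = ln(0.0268/0.0244)/(2πk) = 0.09382/(2π·372) = 4.014×10^-5 m·K/W
  R'_conv,out = 1/(2πr h) = 1/(2π·0.0522·18.3) = 0.1666 m·K/W
R_expanded polystyrene = ΣR − ΣR_known = 3.803 − 0.1666 = 3.636 m·K/W
ln(r₂/r₁)/(2πk) = 3.636 ⇒ k = 0.6667/(2π·3.636) = 0.0292 W/m·K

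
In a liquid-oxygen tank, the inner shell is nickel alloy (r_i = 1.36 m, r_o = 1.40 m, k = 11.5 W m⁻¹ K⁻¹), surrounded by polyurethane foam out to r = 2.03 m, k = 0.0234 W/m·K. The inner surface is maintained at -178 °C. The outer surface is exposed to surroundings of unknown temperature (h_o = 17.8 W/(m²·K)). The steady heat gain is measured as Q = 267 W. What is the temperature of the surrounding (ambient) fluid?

Series resistances:
  R_nickel alloy = (1/1.36 − 1/1.40)/(4πk) = 0.02101/(4π·11.5) = 1.454×10^-4 K/W
  R_polyurethane foam = (1/1.40 − 1/2.03)/(4πk) = 0.2217/(4π·0.0234) = 0.7539 K/W
  R_conv,out = 1/(4πr²h) = 1/(4π·2.03²·17.8) = 0.001085 K/W
ΣR = 0.7551 K/W
ΔT = Q·ΣR = 267 × 0.7551 = 201.6 K
Heat flows inward, so T_out = T_in + ΔT = -178 + 201.6 = 23.6 °C

T_out = 23.6 °C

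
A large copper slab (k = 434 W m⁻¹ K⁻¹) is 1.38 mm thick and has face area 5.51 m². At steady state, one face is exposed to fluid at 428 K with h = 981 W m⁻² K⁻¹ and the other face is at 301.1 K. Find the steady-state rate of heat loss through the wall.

Resistance network (inner→outer):
  R_conv,in = 1/(hA) = 1/(981·5.51) = 1.850×10^-4 K/W
  R_copper = L/(kA) = 0.00138/(434·5.51) = 5.771×10^-7 K/W
ΣR = 1.850×10^-4 + 5.771×10^-7 = 1.856×10^-4 K/W
Q = ΔT/ΣR = (428 K − 301.1 K)/1.856×10^-4 = 6.84×10^5 W

Q = 684 kW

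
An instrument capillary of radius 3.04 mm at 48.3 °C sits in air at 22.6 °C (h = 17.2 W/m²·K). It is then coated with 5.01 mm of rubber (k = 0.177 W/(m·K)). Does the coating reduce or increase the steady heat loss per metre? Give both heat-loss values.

Critical radius for a cylinder: r_cr = k/h = 0.0103 m = 1.03 cm.
Outer radius after coating: r₂ = 0.00304 + 0.00501 = 0.00805 m.
Since r₁ < r_cr and r₂ ≤ r_cr, the coating moves toward the maximum at r_cr — heat loss rises.
Bare: R = 1/(2πr₁h) = 3.044 m·K/W; Q = 25.7/3.044 = 8.44 W/m.
Coated: R = R_cond + R_conv = 2.025 m·K/W; Q = 25.7/2.025 = 12.7 W/m.

increases: 8.44 → 12.7 W/m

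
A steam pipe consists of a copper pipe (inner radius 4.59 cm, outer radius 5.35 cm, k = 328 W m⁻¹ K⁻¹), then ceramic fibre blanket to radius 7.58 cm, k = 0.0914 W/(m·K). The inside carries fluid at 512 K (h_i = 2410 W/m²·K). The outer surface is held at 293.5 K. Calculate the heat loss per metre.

Resistance network (inner→outer):
  R'_conv,in = 1/(2πr h) = 1/(2π·0.0459·2410) = 0.001439 m·K/W
  R'_copper = ln(0.0535/0.0459)/(2πk) = 0.1532/(2π·328) = 7.435×10^-5 m·K/W
  R'_ceramic fibre blanket = ln(0.0758/0.0535)/(2πk) = 0.3484/(2π·0.0914) = 0.6067 m·K/W
ΣR = 0.001439 + 7.435×10^-5 + 0.6067 = 0.6082 m·K/W
Q' = ΔT/ΣR = (512 K − 293.5 K)/0.6082 = 359 W/m

Q' = 359 W/m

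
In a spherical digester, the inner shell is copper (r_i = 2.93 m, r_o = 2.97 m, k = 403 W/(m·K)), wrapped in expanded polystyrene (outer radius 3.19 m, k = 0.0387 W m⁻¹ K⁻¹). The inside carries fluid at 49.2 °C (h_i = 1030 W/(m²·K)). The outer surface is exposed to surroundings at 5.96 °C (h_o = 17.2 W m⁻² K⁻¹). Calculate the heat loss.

Treat each layer as a resistance in series:
  R_conv,in = 1/(4πr²h) = 1/(4π·2.93²·1030) = 8.999×10^-6 K/W
  R_copper = (1/2.93 − 1/2.97)/(4πk) = 0.004597/(4π·403) = 9.077×10^-7 K/W
  R_expanded polystyrene = (1/2.97 − 1/3.19)/(4πk) = 0.02322/(4π·0.0387) = 0.04775 K/W
  R_conv,out = 1/(4πr²h) = 1/(4π·3.19²·17.2) = 4.547×10^-4 K/W
ΣR = 8.999×10^-6 + 9.077×10^-7 + 0.04775 + 4.547×10^-4 = 0.04821 K/W
Q = ΔT/ΣR = (49.2 °C − 5.96 °C)/0.04821 = 897 W

Q = 897 W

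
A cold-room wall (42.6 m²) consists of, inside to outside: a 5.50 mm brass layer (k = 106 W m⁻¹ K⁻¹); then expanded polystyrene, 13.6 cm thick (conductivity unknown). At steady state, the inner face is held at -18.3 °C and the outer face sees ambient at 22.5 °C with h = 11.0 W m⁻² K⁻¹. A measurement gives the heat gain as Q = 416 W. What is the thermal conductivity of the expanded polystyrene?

ΣR = ΔT/Q = |-18.3 − 22.5|/416 = 0.09808 K/W
Known resistances:
  R_brass = L/(kA) = 0.00550/(106·42.6) = 1.218×10^-6 K/W
  R_conv,out = 1/(hA) = 1/(11.0·42.6) = 0.002134 K/W
R_expanded polystyrene = ΣR − ΣR_known = 0.09808 − 0.002135 = 0.09595 K/W
L/(kA) = 0.09595 ⇒ k = 0.136/(0.09595·42.6) = 0.0333 W/m·K

k = 0.0333 W/m·K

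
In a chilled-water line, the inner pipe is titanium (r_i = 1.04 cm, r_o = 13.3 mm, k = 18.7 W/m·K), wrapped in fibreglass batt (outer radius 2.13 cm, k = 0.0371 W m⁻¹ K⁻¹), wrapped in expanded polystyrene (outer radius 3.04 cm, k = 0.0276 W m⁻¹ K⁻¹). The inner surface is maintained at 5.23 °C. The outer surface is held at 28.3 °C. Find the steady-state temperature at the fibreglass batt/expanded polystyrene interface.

Treat each layer as a resistance in series:
  R'_titanium = ln(0.0133/0.0104)/(2πk) = 0.2460/(2π·18.7) = 0.002093 m·K/W
  R'_fibreglass batt = ln(0.0213/0.0133)/(2πk) = 0.4709/(2π·0.0371) = 2.020 m·K/W
  R'_expanded polystyrene = ln(0.0304/0.0213)/(2πk) = 0.3557/(2π·0.0276) = 2.051 m·K/W
ΣR = 0.002093 + 2.020 + 2.051 = 4.073 m·K/W
Q' = ΔT/ΣR = (5.23 °C − 28.3 °C)/4.073 = -5.664 W/m
From the inner boundary to the fibreglass batt/expanded polystyrene interface, ΣR_partial = 2.022 m·K/W.
T_interface = T_in − Q'·ΣR_partial = 5.23 °C − (-5.664)(2.022) = 16.7 °C

T = 16.7 °C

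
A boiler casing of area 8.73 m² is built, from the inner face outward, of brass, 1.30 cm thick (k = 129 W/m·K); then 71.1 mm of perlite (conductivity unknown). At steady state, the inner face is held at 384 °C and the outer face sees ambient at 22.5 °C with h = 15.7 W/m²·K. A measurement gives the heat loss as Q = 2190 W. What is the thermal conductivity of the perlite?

ΣR = ΔT/Q = |384 − 22.5|/2190 = 0.1651 K/W
Known resistances:
  R_brass = L/(kA) = 0.0130/(129·8.73) = 1.154×10^-5 K/W
  R_conv,out = 1/(hA) = 1/(15.7·8.73) = 0.007296 K/W
R_perlite = ΣR − ΣR_known = 0.1651 − 0.007308 = 0.1578 K/W
L/(kA) = 0.1578 ⇒ k = 0.0711/(0.1578·8.73) = 0.0516 W/m·K

k = 0.0516 W/m·K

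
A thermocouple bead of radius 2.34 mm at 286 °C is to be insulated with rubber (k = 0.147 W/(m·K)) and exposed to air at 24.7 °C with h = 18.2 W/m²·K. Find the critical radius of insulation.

For a sphere, r_cr = 2k_ins/h = 2·0.147/18.2 = 0.0162 m = 1.62 cm

r_cr = 1.62 cm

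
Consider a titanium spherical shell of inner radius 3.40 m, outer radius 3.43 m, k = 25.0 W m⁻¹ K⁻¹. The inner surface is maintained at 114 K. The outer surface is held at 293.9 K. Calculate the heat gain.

Q = 4πk·ΔT/(1/r₁ − 1/r₂) = 4π × 25.0 × 179.9 / (1/3.40 − 1/3.43) = 2.20×10^7 W

Q = 22000 kW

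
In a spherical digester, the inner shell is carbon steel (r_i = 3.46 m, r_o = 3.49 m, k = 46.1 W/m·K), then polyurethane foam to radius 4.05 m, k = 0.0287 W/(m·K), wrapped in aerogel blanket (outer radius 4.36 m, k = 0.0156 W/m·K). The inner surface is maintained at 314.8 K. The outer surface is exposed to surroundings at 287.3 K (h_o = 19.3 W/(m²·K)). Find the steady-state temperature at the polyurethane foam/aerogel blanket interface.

T = 299.7 K

Treat each layer as a resistance in series:
  R_carbon steel = (1/3.46 − 1/3.49)/(4πk) = 0.002484/(4π·46.1) = 4.289×10^-6 K/W
  R_polyurethane foam = (1/3.49 − 1/4.05)/(4πk) = 0.03962/(4π·0.0287) = 0.1099 K/W
  R_aerogel blanket = (1/4.05 − 1/4.36)/(4πk) = 0.01756/(4π·0.0156) = 0.08955 K/W
  R_conv,out = 1/(4πr²h) = 1/(4π·4.36²·19.3) = 2.169×10^-4 K/W
ΣR = 4.289×10^-6 + 0.1099 + 0.08955 + 2.169×10^-4 = 0.1997 K/W
Q = ΔT/ΣR = (314.8 K − 287.3 K)/0.1997 = 137.7 W
From the inner boundary to the polyurethane foam/aerogel blanket interface, ΣR_partial = 0.1099 K/W.
T_interface = T_in − Q·ΣR_partial = 314.8 K − (137.7)(0.1099) = 299.7 K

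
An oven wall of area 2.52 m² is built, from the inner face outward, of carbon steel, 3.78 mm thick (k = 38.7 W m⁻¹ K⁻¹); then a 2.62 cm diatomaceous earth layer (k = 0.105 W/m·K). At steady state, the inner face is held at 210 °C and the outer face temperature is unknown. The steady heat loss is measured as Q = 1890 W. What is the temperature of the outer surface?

Series resistances:
  R_carbon steel = L/(kA) = 0.00378/(38.7·2.52) = 3.876×10^-5 K/W
  R_diatomaceous earth = L/(kA) = 0.0262/(0.105·2.52) = 0.09902 K/W
ΣR = 0.09906 K/W
ΔT = Q·ΣR = 1890 × 0.09906 = 187.2 K
Heat flows outward, so T_out = T_in − ΔT = 210 − 187.2 = 22.8 °C

T_out = 22.8 °C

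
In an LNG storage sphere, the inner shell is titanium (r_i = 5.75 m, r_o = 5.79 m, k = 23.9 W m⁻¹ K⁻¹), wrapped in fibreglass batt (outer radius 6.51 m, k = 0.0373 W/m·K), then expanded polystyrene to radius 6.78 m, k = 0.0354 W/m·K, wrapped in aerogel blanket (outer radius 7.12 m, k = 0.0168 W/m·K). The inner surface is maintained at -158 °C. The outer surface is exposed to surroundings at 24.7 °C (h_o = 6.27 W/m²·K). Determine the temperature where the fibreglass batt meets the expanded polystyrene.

Resistance network (inner→outer):
  R_titanium = (1/5.75 − 1/5.79)/(4πk) = 0.001201/(4π·23.9) = 4.000×10^-6 K/W
  R_fibreglass batt = (1/5.79 − 1/6.51)/(4πk) = 0.01910/(4π·0.0373) = 0.04075 K/W
  R_expanded polystyrene = (1/6.51 − 1/6.78)/(4πk) = 0.006117/(4π·0.0354) = 0.01375 K/W
  R_aerogel blanket = (1/6.78 − 1/7.12)/(4πk) = 0.007043/(4π·0.0168) = 0.03336 K/W
  R_conv,out = 1/(4πr²h) = 1/(4π·7.12²·6.27) = 2.504×10^-4 K/W
ΣR = 4.000×10^-6 + 0.04075 + 0.01375 + 0.03336 + 2.504×10^-4 = 0.08811 K/W
Q = ΔT/ΣR = (-158 °C − 24.7 °C)/0.08811 = -2074 W
From the inner boundary to the fibreglass batt/expanded polystyrene interface, ΣR_partial = 0.04075 K/W.
T_interface = T_in − Q·ΣR_partial = -158 °C − (-2074)(0.04075) = -73.5 °C

T = -73.5 °C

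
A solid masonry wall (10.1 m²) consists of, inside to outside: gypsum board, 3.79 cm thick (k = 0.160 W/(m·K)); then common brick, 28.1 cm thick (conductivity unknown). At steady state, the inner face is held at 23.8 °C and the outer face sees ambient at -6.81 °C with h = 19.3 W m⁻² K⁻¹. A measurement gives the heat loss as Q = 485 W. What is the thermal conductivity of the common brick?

k = 0.806 W/m·K

ΣR = ΔT/Q = |23.8 − -6.81|/485 = 0.06311 K/W
Known resistances:
  R_gypsum board = L/(kA) = 0.0379/(0.160·10.1) = 0.02345 K/W
  R_conv,out = 1/(hA) = 1/(19.3·10.1) = 0.005130 K/W
R_common brick = ΣR − ΣR_known = 0.06311 − 0.02858 = 0.03453 K/W
L/(kA) = 0.03453 ⇒ k = 0.281/(0.03453·10.1) = 0.806 W/m·K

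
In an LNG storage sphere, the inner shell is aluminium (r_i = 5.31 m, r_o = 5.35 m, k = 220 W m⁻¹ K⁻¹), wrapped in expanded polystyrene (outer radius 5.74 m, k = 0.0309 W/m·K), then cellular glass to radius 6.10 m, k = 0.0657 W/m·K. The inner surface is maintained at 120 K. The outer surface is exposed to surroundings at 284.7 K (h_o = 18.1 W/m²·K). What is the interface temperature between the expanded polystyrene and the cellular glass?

Treat each layer as a resistance in series:
  R_aluminium = (1/5.31 − 1/5.35)/(4πk) = 0.001408/(4π·220) = 5.093×10^-7 K/W
  R_expanded polystyrene = (1/5.35 − 1/5.74)/(4πk) = 0.01270/(4π·0.0309) = 0.03271 K/W
  R_cellular glass = (1/5.74 − 1/6.10)/(4πk) = 0.01028/(4π·0.0657) = 0.01245 K/W
  R_conv,out = 1/(4πr²h) = 1/(4π·6.10²·18.1) = 1.182×10^-4 K/W
ΣR = 5.093×10^-7 + 0.03271 + 0.01245 + 1.182×10^-4 = 0.04528 K/W
Q = ΔT/ΣR = (120 K − 284.7 K)/0.04528 = -3637 W
From the inner boundary to the expanded polystyrene/cellular glass interface, ΣR_partial = 0.03271 K/W.
T_interface = T_in − Q·ΣR_partial = 120 K − (-3637)(0.03271) = 239.0 K

T = 239.0 K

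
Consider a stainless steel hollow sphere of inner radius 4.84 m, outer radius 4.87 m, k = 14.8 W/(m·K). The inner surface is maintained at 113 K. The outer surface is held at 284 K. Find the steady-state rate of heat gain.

Q = 2.50×10^7 W

Q = 4πk·ΔT/(1/r₁ − 1/r₂) = 4π × 14.8 × 171 / (1/4.84 − 1/4.87) = 2.50×10^7 W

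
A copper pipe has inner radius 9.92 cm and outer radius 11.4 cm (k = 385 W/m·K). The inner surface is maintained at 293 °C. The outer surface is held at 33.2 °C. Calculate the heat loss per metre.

Q' = 4520 kW/m

Q' = 2πk·ΔT/ln(r₂/r₁) = 2π × 385 × 259.8 / ln(0.114/0.0992) = 4.52×10^6 W/m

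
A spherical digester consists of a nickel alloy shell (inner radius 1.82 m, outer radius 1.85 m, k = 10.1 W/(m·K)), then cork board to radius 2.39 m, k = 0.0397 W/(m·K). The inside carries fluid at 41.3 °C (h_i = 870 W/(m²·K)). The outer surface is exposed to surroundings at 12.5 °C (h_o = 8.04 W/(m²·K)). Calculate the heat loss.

Series thermal resistances, inner to outer:
  R_conv,in = 1/(4πr²h) = 1/(4π·1.82²·870) = 2.761×10^-5 K/W
  R_nickel alloy = (1/1.82 − 1/1.85)/(4πk) = 0.008910/(4π·10.1) = 7.020×10^-5 K/W
  R_cork board = (1/1.85 − 1/2.39)/(4πk) = 0.1221/(4π·0.0397) = 0.2448 K/W
  R_conv,out = 1/(4πr²h) = 1/(4π·2.39²·8.04) = 0.001733 K/W
ΣR = 2.761×10^-5 + 7.020×10^-5 + 0.2448 + 0.001733 = 0.2466 K/W
Q = ΔT/ΣR = (41.3 °C − 12.5 °C)/0.2466 = 117 W

Q = 117 W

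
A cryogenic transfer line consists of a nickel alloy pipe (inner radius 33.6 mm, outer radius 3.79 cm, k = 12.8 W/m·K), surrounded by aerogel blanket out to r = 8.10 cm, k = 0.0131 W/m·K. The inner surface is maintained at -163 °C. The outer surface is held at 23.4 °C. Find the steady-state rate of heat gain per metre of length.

Q' = 20.2 W/m

Treat each layer as a resistance in series:
  R'_nickel alloy = ln(0.0379/0.0336)/(2πk) = 0.1204/(2π·12.8) = 0.001497 m·K/W
  R'_aerogel blanket = ln(0.0810/0.0379)/(2πk) = 0.7595/(2π·0.0131) = 9.227 m·K/W
ΣR = 0.001497 + 9.227 = 9.228 m·K/W
Q' = ΔT/ΣR = (-163 °C − 23.4 °C)/9.228 = -20.2 W/m
(Negative Q' ⇒ heat flows inward; heat gain = 20.2 W/m.)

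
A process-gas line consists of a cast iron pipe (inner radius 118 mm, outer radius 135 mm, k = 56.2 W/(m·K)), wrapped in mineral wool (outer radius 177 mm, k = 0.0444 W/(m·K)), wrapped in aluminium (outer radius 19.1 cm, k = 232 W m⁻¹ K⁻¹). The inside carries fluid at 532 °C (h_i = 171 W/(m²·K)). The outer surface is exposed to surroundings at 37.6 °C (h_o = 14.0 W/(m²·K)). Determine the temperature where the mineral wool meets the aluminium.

T = 66.0 °C

Resistance network (inner→outer):
  R'_conv,in = 1/(2πr h) = 1/(2π·0.118·171) = 0.007888 m·K/W
  R'_cast iron = ln(0.135/0.118)/(2πk) = 0.1346/(2π·56.2) = 3.812×10^-4 m·K/W
  R'_mineral wool = ln(0.177/0.135)/(2πk) = 0.2709/(2π·0.0444) = 0.9710 m·K/W
  R'_aluminium = ln(0.191/0.177)/(2πk) = 0.07612/(2π·232) = 5.222×10^-5 m·K/W
  R'_conv,out = 1/(2πr h) = 1/(2π·0.191·14.0) = 0.05952 m·K/W
ΣR = 0.007888 + 3.812×10^-4 + 0.9710 + 5.222×10^-5 + 0.05952 = 1.039 m·K/W
Q' = ΔT/ΣR = (532 °C − 37.6 °C)/1.039 = 475.8 W/m
From the inner boundary to the mineral wool/aluminium interface, ΣR_partial = 0.9793 m·K/W.
T_interface = T_in − Q'·ΣR_partial = 532 °C − (475.8)(0.9793) = 66.0 °C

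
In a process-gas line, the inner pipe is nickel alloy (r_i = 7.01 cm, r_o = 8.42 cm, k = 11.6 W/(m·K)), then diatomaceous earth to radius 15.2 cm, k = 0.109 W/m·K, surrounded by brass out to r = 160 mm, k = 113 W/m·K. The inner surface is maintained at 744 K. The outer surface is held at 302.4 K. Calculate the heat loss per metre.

Treat each layer as a resistance in series:
  R'_nickel alloy = ln(0.0842/0.0701)/(2πk) = 0.1833/(2π·11.6) = 0.002515 m·K/W
  R'_diatomaceous earth = ln(0.152/0.0842)/(2πk) = 0.5907/(2π·0.109) = 0.8625 m·K/W
  R'_brass = ln(0.160/0.152)/(2πk) = 0.05129/(2π·113) = 7.224×10^-5 m·K/W
ΣR = 0.002515 + 0.8625 + 7.224×10^-5 = 0.8651 m·K/W
Q' = ΔT/ΣR = (744 K − 302.4 K)/0.8651 = 510 W/m

Q' = 510 W/m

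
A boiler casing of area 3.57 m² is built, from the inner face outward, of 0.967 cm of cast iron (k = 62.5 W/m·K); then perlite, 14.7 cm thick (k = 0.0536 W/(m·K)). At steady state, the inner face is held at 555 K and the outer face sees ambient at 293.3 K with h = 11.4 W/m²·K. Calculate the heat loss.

Q = 330 W

Treat each layer as a resistance in series:
  R_cast iron = L/(kA) = 0.00967/(62.5·3.57) = 4.334×10^-5 K/W
  R_perlite = L/(kA) = 0.147/(0.0536·3.57) = 0.7682 K/W
  R_conv,out = 1/(hA) = 1/(11.4·3.57) = 0.02457 K/W
ΣR = 4.334×10^-5 + 0.7682 + 0.02457 = 0.7928 K/W
Q = ΔT/ΣR = (555 K − 293.3 K)/0.7928 = 330 W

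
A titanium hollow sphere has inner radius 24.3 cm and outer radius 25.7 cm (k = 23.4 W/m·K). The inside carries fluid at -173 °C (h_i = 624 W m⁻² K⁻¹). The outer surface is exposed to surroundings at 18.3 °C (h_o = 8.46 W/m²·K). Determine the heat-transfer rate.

Q = 1320 W

Series thermal resistances, inner to outer:
  R_conv,in = 1/(4πr²h) = 1/(4π·0.243²·624) = 0.002160 K/W
  R_titanium = (1/0.243 − 1/0.257)/(4πk) = 0.2242/(4π·23.4) = 7.624×10^-4 K/W
  R_conv,out = 1/(4πr²h) = 1/(4π·0.257²·8.46) = 0.1424 K/W
ΣR = 0.002160 + 7.624×10^-4 + 0.1424 = 0.1453 K/W
Q = ΔT/ΣR = (-173 °C − 18.3 °C)/0.1453 = -1320 W
(Negative Q ⇒ heat flows inward; heat gain = 1320 W.)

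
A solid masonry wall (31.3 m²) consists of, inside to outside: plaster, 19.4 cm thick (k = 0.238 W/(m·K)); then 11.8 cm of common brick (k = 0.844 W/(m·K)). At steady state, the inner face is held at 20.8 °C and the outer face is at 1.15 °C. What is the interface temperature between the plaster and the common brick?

Series thermal resistances, inner to outer:
  R_plaster = L/(kA) = 0.194/(0.238·31.3) = 0.02604 K/W
  R_common brick = L/(kA) = 0.118/(0.844·31.3) = 0.004467 K/W
ΣR = 0.02604 + 0.004467 = 0.03051 K/W
Q = ΔT/ΣR = (20.8 °C − 1.15 °C)/0.03051 = 644.1 W
From the inner boundary to the plaster/common brick interface, ΣR_partial = 0.02604 K/W.
T_interface = T_in − Q·ΣR_partial = 20.8 °C − (644.1)(0.02604) = 4.03 °C

T = 4.03 °C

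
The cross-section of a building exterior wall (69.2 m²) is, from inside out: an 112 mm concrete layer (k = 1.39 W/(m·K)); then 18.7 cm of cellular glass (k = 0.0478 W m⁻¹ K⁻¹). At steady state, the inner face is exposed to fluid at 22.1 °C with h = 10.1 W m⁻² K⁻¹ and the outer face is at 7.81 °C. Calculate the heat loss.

Series thermal resistances, inner to outer:
  R_conv,in = 1/(hA) = 1/(10.1·69.2) = 0.001431 K/W
  R_concrete = L/(kA) = 0.112/(1.39·69.2) = 0.001164 K/W
  R_cellular glass = L/(kA) = 0.187/(0.0478·69.2) = 0.05653 K/W
ΣR = 0.001431 + 0.001164 + 0.05653 = 0.05912 K/W
Q = ΔT/ΣR = (22.1 °C − 7.81 °C)/0.05912 = 242 W

Q = 242 W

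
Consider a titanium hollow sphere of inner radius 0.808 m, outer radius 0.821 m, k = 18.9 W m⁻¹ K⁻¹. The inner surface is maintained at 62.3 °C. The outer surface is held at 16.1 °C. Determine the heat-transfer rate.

Q = 5.60×10^5 W

Q = 4πk·ΔT/(1/r₁ − 1/r₂) = 4π × 18.9 × 46.2 / (1/0.808 − 1/0.821) = 5.60×10^5 W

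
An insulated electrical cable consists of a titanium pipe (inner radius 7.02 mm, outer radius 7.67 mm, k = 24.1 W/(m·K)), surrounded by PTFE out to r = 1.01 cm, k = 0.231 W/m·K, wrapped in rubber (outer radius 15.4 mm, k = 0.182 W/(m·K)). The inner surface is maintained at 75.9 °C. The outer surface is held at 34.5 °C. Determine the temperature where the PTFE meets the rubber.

T = 61.8 °C

Resistance network (inner→outer):
  R'_titanium = ln(0.00767/0.00702)/(2πk) = 0.08855/(2π·24.1) = 5.848×10^-4 m·K/W
  R'_PTFE = ln(0.0101/0.00767)/(2πk) = 0.2752/(2π·0.231) = 0.1896 m·K/W
  R'_rubber = ln(0.0154/0.0101)/(2πk) = 0.4218/(2π·0.182) = 0.3689 m·K/W
ΣR = 5.848×10^-4 + 0.1896 + 0.3689 = 0.5591 m·K/W
Q' = ΔT/ΣR = (75.9 °C − 34.5 °C)/0.5591 = 74.05 W/m
From the inner boundary to the PTFE/rubber interface, ΣR_partial = 0.1902 m·K/W.
T_interface = T_in − Q'·ΣR_partial = 75.9 °C − (74.05)(0.1902) = 61.8 °C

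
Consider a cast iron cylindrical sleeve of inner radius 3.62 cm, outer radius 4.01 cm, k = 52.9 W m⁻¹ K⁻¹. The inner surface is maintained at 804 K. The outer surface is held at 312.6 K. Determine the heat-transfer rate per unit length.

Q' = 2πk·ΔT/ln(r₂/r₁) = 2π × 52.9 × 491.4 / ln(0.0401/0.0362) = 1.60×10^6 W/m

Q' = 1.60×10^6 W/m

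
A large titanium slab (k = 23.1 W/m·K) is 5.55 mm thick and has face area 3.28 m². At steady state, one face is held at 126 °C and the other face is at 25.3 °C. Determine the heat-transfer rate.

Q = kA·ΔT/L = 23.1 × 3.28 × |126 °C − 25.3 °C| / 0.00555 = 1.37×10^6 W

Q = 1370 kW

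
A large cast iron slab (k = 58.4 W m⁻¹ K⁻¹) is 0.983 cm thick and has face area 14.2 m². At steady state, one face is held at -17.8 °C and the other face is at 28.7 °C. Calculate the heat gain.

Q = kA·ΔT/L = 58.4 × 14.2 × |-17.8 °C − 28.7 °C| / 0.00983 = 3.92×10^6 W

Q = 3920 kW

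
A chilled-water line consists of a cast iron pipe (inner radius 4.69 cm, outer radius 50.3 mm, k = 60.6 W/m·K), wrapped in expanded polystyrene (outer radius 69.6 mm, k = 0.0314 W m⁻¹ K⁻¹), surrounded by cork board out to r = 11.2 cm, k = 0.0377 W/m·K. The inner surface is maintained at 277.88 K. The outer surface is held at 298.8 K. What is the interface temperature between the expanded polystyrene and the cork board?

T = 287.3 K

Series thermal resistances, inner to outer:
  R'_cast iron = ln(0.0503/0.0469)/(2πk) = 0.06999/(2π·60.6) = 1.838×10^-4 m·K/W
  R'_expanded polystyrene = ln(0.0696/0.0503)/(2πk) = 0.3248/(2π·0.0314) = 1.646 m·K/W
  R'_cork board = ln(0.112/0.0696)/(2πk) = 0.4757/(2π·0.0377) = 2.008 m·K/W
ΣR = 1.838×10^-4 + 1.646 + 2.008 = 3.654 m·K/W
Q' = ΔT/ΣR = (277.88 K − 298.8 K)/3.654 = -5.725 W/m
From the inner boundary to the expanded polystyrene/cork board interface, ΣR_partial = 1.646 m·K/W.
T_interface = T_in − Q'·ΣR_partial = 277.88 K − (-5.725)(1.646) = 287.3 K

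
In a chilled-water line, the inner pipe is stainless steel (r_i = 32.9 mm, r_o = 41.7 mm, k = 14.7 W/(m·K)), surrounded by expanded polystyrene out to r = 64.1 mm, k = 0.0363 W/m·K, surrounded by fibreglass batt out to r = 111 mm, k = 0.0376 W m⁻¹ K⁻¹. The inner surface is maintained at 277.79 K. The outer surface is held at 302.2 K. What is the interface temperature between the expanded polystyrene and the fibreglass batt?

Series thermal resistances, inner to outer:
  R'_stainless steel = ln(0.0417/0.0329)/(2πk) = 0.2370/(2π·14.7) = 0.002566 m·K/W
  R'_expanded polystyrene = ln(0.0641/0.0417)/(2πk) = 0.4299/(2π·0.0363) = 1.885 m·K/W
  R'_fibreglass batt = ln(0.111/0.0641)/(2πk) = 0.5491/(2π·0.0376) = 2.324 m·K/W
ΣR = 0.002566 + 1.885 + 2.324 = 4.212 m·K/W
Q' = ΔT/ΣR = (277.79 K − 302.2 K)/4.212 = -5.795 W/m
From the inner boundary to the expanded polystyrene/fibreglass batt interface, ΣR_partial = 1.888 m·K/W.
T_interface = T_in − Q'·ΣR_partial = 277.79 K − (-5.795)(1.888) = 288.7 K

T = 288.7 K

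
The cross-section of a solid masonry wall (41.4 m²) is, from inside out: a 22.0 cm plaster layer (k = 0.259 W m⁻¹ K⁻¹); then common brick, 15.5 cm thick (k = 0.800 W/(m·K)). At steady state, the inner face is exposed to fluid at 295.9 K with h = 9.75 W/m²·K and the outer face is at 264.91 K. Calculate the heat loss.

Q = 1120 W

Series thermal resistances, inner to outer:
  R_conv,in = 1/(hA) = 1/(9.75·41.4) = 0.002477 K/W
  R_plaster = L/(kA) = 0.220/(0.259·41.4) = 0.02052 K/W
  R_common brick = L/(kA) = 0.155/(0.800·41.4) = 0.004680 K/W
ΣR = 0.002477 + 0.02052 + 0.004680 = 0.02768 K/W
Q = ΔT/ΣR = (295.9 K − 264.91 K)/0.02768 = 1120 W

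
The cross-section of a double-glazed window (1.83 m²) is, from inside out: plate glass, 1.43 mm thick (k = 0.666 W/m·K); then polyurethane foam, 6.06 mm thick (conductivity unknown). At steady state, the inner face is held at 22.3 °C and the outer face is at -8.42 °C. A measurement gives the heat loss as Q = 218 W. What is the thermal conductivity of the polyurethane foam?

ΣR = ΔT/Q = |22.3 − -8.42|/218 = 0.1409 K/W
Known resistances:
  R_plate glass = L/(kA) = 0.00143/(0.666·1.83) = 0.001173 K/W
R_polyurethane foam = ΣR − ΣR_known = 0.1409 − 0.001173 = 0.1397 K/W
L/(kA) = 0.1397 ⇒ k = 0.00606/(0.1397·1.83) = 0.0237 W/m·K

k = 0.0237 W/m·K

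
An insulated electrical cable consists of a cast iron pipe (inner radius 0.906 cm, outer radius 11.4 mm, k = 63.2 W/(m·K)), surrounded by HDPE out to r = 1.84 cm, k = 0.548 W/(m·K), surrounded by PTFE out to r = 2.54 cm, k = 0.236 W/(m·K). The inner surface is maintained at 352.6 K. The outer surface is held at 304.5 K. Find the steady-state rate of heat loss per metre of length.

Q' = 135 W/m

Resistance network (inner→outer):
  R'_cast iron = ln(0.0114/0.00906)/(2πk) = 0.2297/(2π·63.2) = 5.786×10^-4 m·K/W
  R'_HDPE = ln(0.0184/0.0114)/(2πk) = 0.4787/(2π·0.548) = 0.1390 m·K/W
  R'_PTFE = ln(0.0254/0.0184)/(2πk) = 0.3224/(2π·0.236) = 0.2174 m·K/W
ΣR = 5.786×10^-4 + 0.1390 + 0.2174 = 0.3570 m·K/W
Q' = ΔT/ΣR = (352.6 K − 304.5 K)/0.3570 = 135 W/m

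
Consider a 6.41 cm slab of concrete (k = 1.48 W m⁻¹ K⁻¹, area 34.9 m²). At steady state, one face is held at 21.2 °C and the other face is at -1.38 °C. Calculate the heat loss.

Q = 18200 W

Q = kA·ΔT/L = 1.48 × 34.9 × |21.2 °C − -1.38 °C| / 0.0641 = 18200 W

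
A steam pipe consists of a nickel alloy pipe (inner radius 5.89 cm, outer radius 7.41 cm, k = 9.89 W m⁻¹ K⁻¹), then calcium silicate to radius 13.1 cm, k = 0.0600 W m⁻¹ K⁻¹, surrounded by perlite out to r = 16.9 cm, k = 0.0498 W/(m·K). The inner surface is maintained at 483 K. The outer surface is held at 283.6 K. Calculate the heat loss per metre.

Series thermal resistances, inner to outer:
  R'_nickel alloy = ln(0.0741/0.0589)/(2πk) = 0.2296/(2π·9.89) = 0.003694 m·K/W
  R'_calcium silicate = ln(0.131/0.0741)/(2πk) = 0.5698/(2π·0.0600) = 1.511 m·K/W
  R'_perlite = ln(0.169/0.131)/(2πk) = 0.2547/(2π·0.0498) = 0.8140 m·K/W
ΣR = 0.003694 + 1.511 + 0.8140 = 2.329 m·K/W
Q' = ΔT/ΣR = (483 K − 283.6 K)/2.329 = 85.6 W/m

Q' = 85.6 W/m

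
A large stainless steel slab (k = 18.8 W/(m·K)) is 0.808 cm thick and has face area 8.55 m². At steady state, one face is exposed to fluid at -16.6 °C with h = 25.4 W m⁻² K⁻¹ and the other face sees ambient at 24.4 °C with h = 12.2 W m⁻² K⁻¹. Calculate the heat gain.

Q = 2.88 kW

Series thermal resistances, inner to outer:
  R_conv,in = 1/(hA) = 1/(25.4·8.55) = 0.004605 K/W
  R_stainless steel = L/(kA) = 0.00808/(18.8·8.55) = 5.027×10^-5 K/W
  R_conv,out = 1/(hA) = 1/(12.2·8.55) = 0.009587 K/W
ΣR = 0.004605 + 5.027×10^-5 + 0.009587 = 0.01424 K/W
Q = ΔT/ΣR = (-16.6 °C − 24.4 °C)/0.01424 = -2880 W
(Negative Q ⇒ heat flows inward; heat gain = 2880 W.)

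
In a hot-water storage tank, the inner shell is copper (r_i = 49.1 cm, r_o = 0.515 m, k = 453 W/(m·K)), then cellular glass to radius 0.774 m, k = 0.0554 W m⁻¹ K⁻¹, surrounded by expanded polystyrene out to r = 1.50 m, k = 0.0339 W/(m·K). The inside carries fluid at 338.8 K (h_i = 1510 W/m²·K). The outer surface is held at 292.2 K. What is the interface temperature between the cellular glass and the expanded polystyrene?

Resistance network (inner→outer):
  R_conv,in = 1/(4πr²h) = 1/(4π·0.491²·1510) = 2.186×10^-4 K/W
  R_copper = (1/0.491 − 1/0.515)/(4πk) = 0.09491/(4π·453) = 1.667×10^-5 K/W
  R_cellular glass = (1/0.515 − 1/0.774)/(4πk) = 0.6498/(4π·0.0554) = 0.9333 K/W
  R_expanded polystyrene = (1/0.774 − 1/1.50)/(4πk) = 0.6253/(4π·0.0339) = 1.468 K/W
ΣR = 2.186×10^-4 + 1.667×10^-5 + 0.9333 + 1.468 = 2.402 K/W
Q = ΔT/ΣR = (338.8 K − 292.2 K)/2.402 = 19.40 W
From the inner boundary to the cellular glass/expanded polystyrene interface, ΣR_partial = 0.9335 K/W.
T_interface = T_in − Q·ΣR_partial = 338.8 K − (19.40)(0.9335) = 320.7 K

T = 320.7 K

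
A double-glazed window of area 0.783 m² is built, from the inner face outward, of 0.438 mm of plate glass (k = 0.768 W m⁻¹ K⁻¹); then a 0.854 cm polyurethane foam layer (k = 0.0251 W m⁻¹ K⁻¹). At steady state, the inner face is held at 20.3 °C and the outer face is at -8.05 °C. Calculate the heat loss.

Resistance network (inner→outer):
  R_plate glass = L/(kA) = 4.38×10^-4/(0.768·0.783) = 7.284×10^-4 K/W
  R_polyurethane foam = L/(kA) = 0.00854/(0.0251·0.783) = 0.4345 K/W
ΣR = 7.284×10^-4 + 0.4345 = 0.4352 K/W
Q = ΔT/ΣR = (20.3 °C − -8.05 °C)/0.4352 = 65.1 W

Q = 65.1 W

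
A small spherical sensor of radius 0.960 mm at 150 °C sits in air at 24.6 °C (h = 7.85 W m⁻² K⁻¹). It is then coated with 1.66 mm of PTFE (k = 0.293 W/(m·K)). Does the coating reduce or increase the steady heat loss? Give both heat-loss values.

Critical radius for a sphere: r_cr = 2k/h = 0.0746 m = 7.46 cm.
Outer radius after coating: r₂ = 9.60×10^-4 + 0.00166 = 0.002620 m.
Since r₁ < r_cr and r₂ ≤ r_cr, the coating moves toward the maximum at r_cr — heat loss rises.
Bare: R = 1/(4πr₁²h) = 11000 K/W; Q = 125.4/11000 = 0.0114 W.
Coated: R = R_cond + R_conv = 1656 K/W; Q = 125.4/1656 = 0.0757 W.

increases: 0.0114 → 0.0757 W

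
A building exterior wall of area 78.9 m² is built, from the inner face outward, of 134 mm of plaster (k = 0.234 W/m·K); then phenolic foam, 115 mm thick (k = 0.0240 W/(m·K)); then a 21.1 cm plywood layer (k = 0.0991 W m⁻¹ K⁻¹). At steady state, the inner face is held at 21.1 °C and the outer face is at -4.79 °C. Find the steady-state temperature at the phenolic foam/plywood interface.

T = 2.57 °C

Series thermal resistances, inner to outer:
  R_plaster = L/(kA) = 0.134/(0.234·78.9) = 0.007258 K/W
  R_phenolic foam = L/(kA) = 0.115/(0.0240·78.9) = 0.06073 K/W
  R_plywood = L/(kA) = 0.211/(0.0991·78.9) = 0.02699 K/W
ΣR = 0.007258 + 0.06073 + 0.02699 = 0.09498 K/W
Q = ΔT/ΣR = (21.1 °C − -4.79 °C)/0.09498 = 272.6 W
From the inner boundary to the phenolic foam/plywood interface, ΣR_partial = 0.06799 K/W.
T_interface = T_in − Q·ΣR_partial = 21.1 °C − (272.6)(0.06799) = 2.57 °C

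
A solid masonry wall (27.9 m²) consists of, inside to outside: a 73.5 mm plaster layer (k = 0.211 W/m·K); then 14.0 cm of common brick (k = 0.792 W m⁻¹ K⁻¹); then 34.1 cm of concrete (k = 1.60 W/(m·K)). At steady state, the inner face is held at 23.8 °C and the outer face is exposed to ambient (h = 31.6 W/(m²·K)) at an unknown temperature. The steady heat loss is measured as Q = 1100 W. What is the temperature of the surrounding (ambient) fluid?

Series resistances:
  R_plaster = L/(kA) = 0.0735/(0.211·27.9) = 0.01249 K/W
  R_common brick = L/(kA) = 0.140/(0.792·27.9) = 0.006336 K/W
  R_concrete = L/(kA) = 0.341/(1.60·27.9) = 0.007639 K/W
  R_conv,out = 1/(hA) = 1/(31.6·27.9) = 0.001134 K/W
ΣR = 0.02759 K/W
ΔT = Q·ΣR = 1100 × 0.02759 = 30.35 K
Heat flows outward, so T_out = T_in − ΔT = 23.8 − 30.35 = -6.55 °C

T_out = -6.55 °C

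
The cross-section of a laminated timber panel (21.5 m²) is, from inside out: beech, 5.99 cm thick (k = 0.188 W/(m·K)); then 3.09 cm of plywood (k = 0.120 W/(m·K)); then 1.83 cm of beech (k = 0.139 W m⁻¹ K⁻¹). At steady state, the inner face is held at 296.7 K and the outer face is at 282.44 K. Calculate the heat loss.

Q = 433 W

Resistance network (inner→outer):
  R_beech = L/(kA) = 0.0599/(0.188·21.5) = 0.01482 K/W
  R_plywood = L/(kA) = 0.0309/(0.120·21.5) = 0.01198 K/W
  R_beech = L/(kA) = 0.0183/(0.139·21.5) = 0.006123 K/W
ΣR = 0.01482 + 0.01198 + 0.006123 = 0.03292 K/W
Q = ΔT/ΣR = (296.7 K − 282.44 K)/0.03292 = 433 W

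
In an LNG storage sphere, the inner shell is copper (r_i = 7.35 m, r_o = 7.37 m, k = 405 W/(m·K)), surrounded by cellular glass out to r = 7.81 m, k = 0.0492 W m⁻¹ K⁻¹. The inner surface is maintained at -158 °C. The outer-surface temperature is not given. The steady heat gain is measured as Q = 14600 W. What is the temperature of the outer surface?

T_out = 22.5 °C

Sum the resistances:
  R_copper = (1/7.35 − 1/7.37)/(4πk) = 3.692×10^-4/(4π·405) = 7.255×10^-8 K/W
  R_cellular glass = (1/7.37 − 1/7.81)/(4πk) = 0.007644/(4π·0.0492) = 0.01236 K/W
ΣR = 0.01236 K/W
ΔT = Q·ΣR = 14600 × 0.01236 = 180.5 K
Heat flows inward, so T_out = T_in + ΔT = -158 + 180.5 = 22.5 °C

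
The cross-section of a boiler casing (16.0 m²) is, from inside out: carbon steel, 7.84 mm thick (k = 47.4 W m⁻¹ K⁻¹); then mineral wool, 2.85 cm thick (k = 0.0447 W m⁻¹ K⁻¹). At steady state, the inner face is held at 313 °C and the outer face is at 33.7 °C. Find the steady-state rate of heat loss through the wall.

Q = 7010 W

Resistance network (inner→outer):
  R_carbon steel = L/(kA) = 0.00784/(47.4·16.0) = 1.034×10^-5 K/W
  R_mineral wool = L/(kA) = 0.0285/(0.0447·16.0) = 0.03985 K/W
ΣR = 1.034×10^-5 + 0.03985 = 0.03986 K/W
Q = ΔT/ΣR = (313 °C − 33.7 °C)/0.03986 = 7010 W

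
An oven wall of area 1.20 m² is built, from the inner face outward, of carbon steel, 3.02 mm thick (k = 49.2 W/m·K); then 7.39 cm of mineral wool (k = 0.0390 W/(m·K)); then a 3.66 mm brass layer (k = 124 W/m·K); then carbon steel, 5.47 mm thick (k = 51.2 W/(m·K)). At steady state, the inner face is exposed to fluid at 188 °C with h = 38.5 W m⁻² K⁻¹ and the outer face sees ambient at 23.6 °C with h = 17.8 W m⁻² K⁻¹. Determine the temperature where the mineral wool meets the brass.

Resistance network (inner→outer):
  R_conv,in = 1/(hA) = 1/(38.5·1.20) = 0.02165 K/W
  R_carbon steel = L/(kA) = 0.00302/(49.2·1.20) = 5.115×10^-5 K/W
  R_mineral wool = L/(kA) = 0.0739/(0.0390·1.20) = 1.579 K/W
  R_brass = L/(kA) = 0.00366/(124·1.20) = 2.460×10^-5 K/W
  R_carbon steel = L/(kA) = 0.00547/(51.2·1.20) = 8.903×10^-5 K/W
  R_conv,out = 1/(hA) = 1/(17.8·1.20) = 0.04682 K/W
ΣR = 0.02165 + 5.115×10^-5 + 1.579 + 2.460×10^-5 + 8.903×10^-5 + 0.04682 = 1.648 K/W
Q = ΔT/ΣR = (188 °C − 23.6 °C)/1.648 = 99.76 W
From the inner boundary to the mineral wool/brass interface, ΣR_partial = 1.601 K/W.
T_interface = T_in − Q·ΣR_partial = 188 °C − (99.76)(1.601) = 28.3 °C

T = 28.3 °C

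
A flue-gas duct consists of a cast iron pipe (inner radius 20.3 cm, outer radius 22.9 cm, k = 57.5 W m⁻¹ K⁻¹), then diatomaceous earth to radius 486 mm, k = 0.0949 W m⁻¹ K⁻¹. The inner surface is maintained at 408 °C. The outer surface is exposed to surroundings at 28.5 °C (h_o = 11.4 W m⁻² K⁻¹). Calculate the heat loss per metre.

Q' = 294 W/m

Series thermal resistances, inner to outer:
  R'_cast iron = ln(0.229/0.203)/(2πk) = 0.1205/(2π·57.5) = 3.336×10^-4 m·K/W
  R'_diatomaceous earth = ln(0.486/0.229)/(2πk) = 0.7525/(2π·0.0949) = 1.262 m·K/W
  R'_conv,out = 1/(2πr h) = 1/(2π·0.486·11.4) = 0.02873 m·K/W
ΣR = 3.336×10^-4 + 1.262 + 0.02873 = 1.291 m·K/W
Q' = ΔT/ΣR = (408 °C − 28.5 °C)/1.291 = 294 W/m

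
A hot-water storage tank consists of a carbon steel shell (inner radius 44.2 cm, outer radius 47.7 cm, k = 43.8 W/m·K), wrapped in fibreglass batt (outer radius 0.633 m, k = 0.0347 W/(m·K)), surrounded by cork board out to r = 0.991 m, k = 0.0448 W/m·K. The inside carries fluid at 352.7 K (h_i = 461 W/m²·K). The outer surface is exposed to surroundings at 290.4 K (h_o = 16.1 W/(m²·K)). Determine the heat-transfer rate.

Q = 28.3 W

Resistance network (inner→outer):
  R_conv,in = 1/(4πr²h) = 1/(4π·0.442²·461) = 8.836×10^-4 K/W
  R_carbon steel = (1/0.442 − 1/0.477)/(4πk) = 0.1660/(4π·43.8) = 3.016×10^-4 K/W
  R_fibreglass batt = (1/0.477 − 1/0.633)/(4πk) = 0.5167/(4π·0.0347) = 1.185 K/W
  R_cork board = (1/0.633 − 1/0.991)/(4πk) = 0.5707/(4π·0.0448) = 1.014 K/W
  R_conv,out = 1/(4πr²h) = 1/(4π·0.991²·16.1) = 0.005033 K/W
ΣR = 8.836×10^-4 + 3.016×10^-4 + 1.185 + 1.014 + 0.005033 = 2.205 K/W
Q = ΔT/ΣR = (352.7 K − 290.4 K)/2.205 = 28.3 W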